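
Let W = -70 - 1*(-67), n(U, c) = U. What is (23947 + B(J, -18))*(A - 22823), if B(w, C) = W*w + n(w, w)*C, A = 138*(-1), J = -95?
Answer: -595654262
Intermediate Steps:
W = -3 (W = -70 + 67 = -3)
A = -138
B(w, C) = -3*w + C*w (B(w, C) = -3*w + w*C = -3*w + C*w)
(23947 + B(J, -18))*(A - 22823) = (23947 - 95*(-3 - 18))*(-138 - 22823) = (23947 - 95*(-21))*(-22961) = (23947 + 1995)*(-22961) = 25942*(-22961) = -595654262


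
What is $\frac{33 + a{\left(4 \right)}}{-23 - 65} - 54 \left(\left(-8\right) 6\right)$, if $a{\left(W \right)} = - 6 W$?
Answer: $\frac{228087}{88} \approx 2591.9$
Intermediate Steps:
$\frac{33 + a{\left(4 \right)}}{-23 - 65} - 54 \left(\left(-8\right) 6\right) = \frac{33 - 24}{-23 - 65} - 54 \left(\left(-8\right) 6\right) = \frac{33 - 24}{-88} - -2592 = 9 \left(- \frac{1}{88}\right) + 2592 = - \frac{9}{88} + 2592 = \frac{228087}{88}$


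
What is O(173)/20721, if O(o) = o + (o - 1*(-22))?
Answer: 368/20721 ≈ 0.017760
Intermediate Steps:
O(o) = 22 + 2*o (O(o) = o + (o + 22) = o + (22 + o) = 22 + 2*o)
O(173)/20721 = (22 + 2*173)/20721 = (22 + 346)*(1/20721) = 368*(1/20721) = 368/20721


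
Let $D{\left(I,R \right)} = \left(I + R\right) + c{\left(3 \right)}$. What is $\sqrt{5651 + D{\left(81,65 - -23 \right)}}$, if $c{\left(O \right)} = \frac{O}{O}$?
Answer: $\sqrt{5821} \approx 76.295$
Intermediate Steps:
$c{\left(O \right)} = 1$
$D{\left(I,R \right)} = 1 + I + R$ ($D{\left(I,R \right)} = \left(I + R\right) + 1 = 1 + I + R$)
$\sqrt{5651 + D{\left(81,65 - -23 \right)}} = \sqrt{5651 + \left(1 + 81 + \left(65 - -23\right)\right)} = \sqrt{5651 + \left(1 + 81 + \left(65 + 23\right)\right)} = \sqrt{5651 + \left(1 + 81 + 88\right)} = \sqrt{5651 + 170} = \sqrt{5821}$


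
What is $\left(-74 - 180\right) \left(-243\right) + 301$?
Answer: $62023$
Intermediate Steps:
$\left(-74 - 180\right) \left(-243\right) + 301 = \left(-254\right) \left(-243\right) + 301 = 61722 + 301 = 62023$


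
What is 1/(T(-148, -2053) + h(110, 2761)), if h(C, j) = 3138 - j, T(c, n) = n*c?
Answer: 1/304221 ≈ 3.2871e-6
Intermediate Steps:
T(c, n) = c*n
1/(T(-148, -2053) + h(110, 2761)) = 1/(-148*(-2053) + (3138 - 1*2761)) = 1/(303844 + (3138 - 2761)) = 1/(303844 + 377) = 1/304221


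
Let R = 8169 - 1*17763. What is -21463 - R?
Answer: -11869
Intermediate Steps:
R = -9594 (R = 8169 - 17763 = -9594)
-21463 - R = -21463 - 1*(-9594) = -21463 + 9594 = -11869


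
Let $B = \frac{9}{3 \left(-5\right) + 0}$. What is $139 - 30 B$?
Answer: $157$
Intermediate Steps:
$B = - \frac{3}{5}$ ($B = \frac{9}{-15 + 0} = \frac{9}{-15} = 9 \left(- \frac{1}{15}\right) = - \frac{3}{5} \approx -0.6$)
$139 - 30 B = 139 - -18 = 139 + 18 = 157$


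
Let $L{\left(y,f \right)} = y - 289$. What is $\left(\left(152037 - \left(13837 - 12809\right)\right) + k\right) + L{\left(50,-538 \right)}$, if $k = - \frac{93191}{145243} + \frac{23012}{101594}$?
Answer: $\frac{158909175381343}{1053986953} \approx 1.5077 \cdot 10^{5}$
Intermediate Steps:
$L{\left(y,f \right)} = -289 + y$
$k = - \frac{437522467}{1053986953}$ ($k = \left(-93191\right) \frac{1}{145243} + 23012 \cdot \frac{1}{101594} = - \frac{13313}{20749} + \frac{11506}{50797} = - \frac{437522467}{1053986953} \approx -0.41511$)
$\left(\left(152037 - \left(13837 - 12809\right)\right) + k\right) + L{\left(50,-538 \right)} = \left(\left(152037 - \left(13837 - 12809\right)\right) - \frac{437522467}{1053986953}\right) + \left(-289 + 50\right) = \left(\left(152037 - \left(13837 - 12809\right)\right) - \frac{437522467}{1053986953}\right) - 239 = \left(\left(152037 - 1028\right) - \frac{437522467}{1053986953}\right) - 239 = \left(151009 - \frac{437522467}{1053986953}\right) - 239 = \frac{159161078263110}{1053986953} - 239 = \frac{158909175381343}{1053986953}$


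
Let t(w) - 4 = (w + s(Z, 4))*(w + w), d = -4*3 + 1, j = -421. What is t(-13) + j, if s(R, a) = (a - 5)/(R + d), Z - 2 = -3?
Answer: -487/6 ≈ -81.167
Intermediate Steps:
Z = -1 (Z = 2 - 3 = -1)
d = -11 (d = -12 + 1 = -11)
s(R, a) = (-5 + a)/(-11 + R) (s(R, a) = (a - 5)/(R - 11) = (-5 + a)/(-11 + R))
t(w) = 4 + 2*w*(1/12 + w) (t(w) = 4 + (w + (-5 + 4)/(-11 - 1))*(w + w) = 4 + (w - 1/(-12))*(2*w) = 4 + (w - 1/12*(-1))*(2*w) = 4 + (w + 1/12)*(2*w) = 4 + (1/12 + w)*(2*w) = 4 + 2*w*(1/12 + w))
t(-13) + j = (4 + 2*(-13)**2 + (1/6)*(-13)) - 421 = (4 + 2*169 - 13/6) - 421 = (4 + 338 - 13/6) - 421 = 2039/6 - 421 = -487/6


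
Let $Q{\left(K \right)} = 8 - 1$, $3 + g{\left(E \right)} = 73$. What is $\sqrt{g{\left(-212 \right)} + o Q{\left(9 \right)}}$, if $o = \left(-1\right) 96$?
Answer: $i \sqrt{602} \approx 24.536 i$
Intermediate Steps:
$g{\left(E \right)} = 70$ ($g{\left(E \right)} = -3 + 73 = 70$)
$o = -96$
$Q{\left(K \right)} = 7$ ($Q{\left(K \right)} = 8 - 1 = 7$)
$\sqrt{g{\left(-212 \right)} + o Q{\left(9 \right)}} = \sqrt{70 - 672} = \sqrt{-602} = i \sqrt{602}$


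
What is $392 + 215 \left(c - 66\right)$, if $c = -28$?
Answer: $-19818$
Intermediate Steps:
$392 + 215 \left(c - 66\right) = 392 + 215 \left(-28 - 66\right) = 392 + 215 \left(-94\right) = 392 - 20210 = -19818$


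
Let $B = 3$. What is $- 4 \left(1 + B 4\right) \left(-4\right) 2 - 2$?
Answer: $414$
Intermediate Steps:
$- 4 \left(1 + B 4\right) \left(-4\right) 2 - 2 = - 4 \left(1 + 3 \cdot 4\right) \left(-4\right) 2 - 2 = - 4 \left(1 + 12\right) \left(-4\right) 2 - 2 = - 4 \cdot 13 \left(-4\right) 2 - 2 = - 4 \left(\left(-52\right) 2\right) - 2 = \left(-4\right) \left(-104\right) - 2 = 416 - 2 = 414$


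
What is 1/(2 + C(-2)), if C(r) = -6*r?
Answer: 1/14 ≈ 0.071429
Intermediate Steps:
1/(2 + C(-2)) = 1/(2 - 6*(-2)) = 1/(2 + 12) = 1/14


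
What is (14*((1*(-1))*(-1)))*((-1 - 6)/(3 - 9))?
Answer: 49/3 ≈ 16.333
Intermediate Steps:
(14*((1*(-1))*(-1)))*((-1 - 6)/(3 - 9)) = (14*(-1*(-1)))*(-7/(-6)) = (14*1)*(-7*(-1/6)) = 14*(7/6) = 49/3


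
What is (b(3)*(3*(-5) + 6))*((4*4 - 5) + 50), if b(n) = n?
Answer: -1647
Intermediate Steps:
(b(3)*(3*(-5) + 6))*((4*4 - 5) + 50) = (3*(3*(-5) + 6))*((4*4 - 5) + 50) = (3*(-15 + 6))*((16 - 5) + 50) = (3*(-9))*(11 + 50) = -27*61 = -1647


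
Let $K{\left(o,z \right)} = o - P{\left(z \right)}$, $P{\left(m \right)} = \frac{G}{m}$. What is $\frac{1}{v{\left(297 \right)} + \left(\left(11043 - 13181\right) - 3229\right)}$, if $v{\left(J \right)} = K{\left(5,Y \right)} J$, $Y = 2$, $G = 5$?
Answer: $- \frac{2}{9249} \approx -0.00021624$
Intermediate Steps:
$P{\left(m \right)} = \frac{5}{m}$
$K{\left(o,z \right)} = o - \frac{5}{z}$
$v{\left(J \right)} = \frac{5 J}{2}$ ($v{\left(J \right)} = \left(5 - \frac{5}{2}\right) J = \frac{5 J}{2}$)
$\frac{1}{v{\left(297 \right)} + \left(\left(11043 - 13181\right) - 3229\right)} = \frac{1}{\frac{5}{2} \cdot 297 + \left(\left(11043 - 13181\right) - 3229\right)} = \frac{1}{\frac{1485}{2} + \left(\left(11043 - 13181\right) - 3229\right)} = \frac{1}{\frac{1485}{2} - 5367} = \frac{1}{- \frac{9249}{2}} = - \frac{2}{9249}$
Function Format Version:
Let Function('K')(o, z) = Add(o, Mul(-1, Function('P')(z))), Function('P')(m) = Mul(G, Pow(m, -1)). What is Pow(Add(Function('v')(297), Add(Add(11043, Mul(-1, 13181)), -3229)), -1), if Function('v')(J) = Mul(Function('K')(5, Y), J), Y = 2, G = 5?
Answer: Rational(-2, 9249) ≈ -0.00021624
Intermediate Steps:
Function('P')(m) = Mul(5, Pow(m, -1))
Function('K')(o, z) = Add(o, Mul(-5, Pow(z, -1))) (Function('K')(o, z) = Add(o, Mul(-1, Mul(5, Pow(z, -1)))) = Add(o, Mul(-5, Pow(z, -1))))
Function('v')(J) = Mul(Rational(5, 2), J) (Function('v')(J) = Mul(Add(5, Mul(-5, Pow(2, -1))), J) = Mul(Add(5, Mul(-5, Rational(1, 2))), J) = Mul(Add(5, Rational(-5, 2)), J) = Mul(Rational(5, 2), J))
Pow(Add(Function('v')(297), Add(Add(11043, Mul(-1, 13181)), -3229)), -1) = Pow(Add(Mul(Rational(5, 2), 297), Add(Add(11043, Mul(-1, 13181)), -3229)), -1) = Pow(Add(Rational(1485, 2), Add(Add(11043, -13181), -3229)), -1) = Pow(Add(Rational(1485, 2), Add(-2138, -3229)), -1) = Pow(Add(Rational(1485, 2), -5367), -1) = Pow(Rational(-9249, 2), -1) = Rational(-2, 9249)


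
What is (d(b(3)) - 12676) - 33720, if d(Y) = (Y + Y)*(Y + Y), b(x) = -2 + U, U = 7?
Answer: -46296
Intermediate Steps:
b(x) = 5 (b(x) = -2 + 7 = 5)
d(Y) = 4*Y² (d(Y) = (2*Y)*(2*Y) = 4*Y²)
(d(b(3)) - 12676) - 33720 = (4*5² - 12676) - 33720 = (4*25 - 12676) - 33720 = (100 - 12676) - 33720 = -12576 - 33720 = -46296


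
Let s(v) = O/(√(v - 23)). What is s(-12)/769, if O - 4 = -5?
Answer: I*√35/26915 ≈ 0.00021981*I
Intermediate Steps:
O = -1 (O = 4 - 5 = -1)
s(v) = -1/√(-23 + v) (s(v) = -1/(√(v - 23)) = -1/(√(-23 + v)) = -1/√(-23 + v))
s(-12)/769 = -1/√(-23 - 12)/769 = -1/√(-35)*(1/769) = -(-1)*I*√35/35*(1/769) = (I*√35/35)*(1/769) = I*√35/26915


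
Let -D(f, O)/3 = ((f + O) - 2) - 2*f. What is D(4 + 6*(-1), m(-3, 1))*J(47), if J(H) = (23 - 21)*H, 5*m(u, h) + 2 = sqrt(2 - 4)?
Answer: 564/5 - 282*I*sqrt(2)/5 ≈ 112.8 - 79.762*I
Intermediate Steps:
m(u, h) = -2/5 + I*sqrt(2)/5 (m(u, h) = -2/5 + sqrt(2 - 4)/5 = -2/5 + sqrt(-2)/5 = -2/5 + (I*sqrt(2))/5 = -2/5 + I*sqrt(2)/5)
J(H) = 2*H
D(f, O) = 6 - 3*O + 3*f (D(f, O) = -3*(((f + O) - 2) - 2*f) = -3*(((O + f) - 2) - 2*f) = -3*((-2 + O + f) - 2*f) = -3*(-2 + O - f) = 6 - 3*O + 3*f)
D(4 + 6*(-1), m(-3, 1))*J(47) = (6 - 3*(-2/5 + I*sqrt(2)/5) + 3*(4 + 6*(-1)))*(2*47) = (6 + (6/5 - 3*I*sqrt(2)/5) + 3*(4 - 6))*94 = (6 + (6/5 - 3*I*sqrt(2)/5) + 3*(-2))*94 = (6 + (6/5 - 3*I*sqrt(2)/5) - 6)*94 = (6/5 - 3*I*sqrt(2)/5)*94 = 564/5 - 282*I*sqrt(2)/5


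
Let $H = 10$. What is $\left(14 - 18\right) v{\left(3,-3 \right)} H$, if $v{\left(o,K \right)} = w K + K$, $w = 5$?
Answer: $720$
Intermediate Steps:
$v{\left(o,K \right)} = 6 K$ ($v{\left(o,K \right)} = 5 K + K = 6 K$)
$\left(14 - 18\right) v{\left(3,-3 \right)} H = \left(14 - 18\right) 6 \left(-3\right) 10 = \left(14 - 18\right) \left(-18\right) 10 = \left(-4\right) \left(-18\right) 10 = 72 \cdot 10 = 720$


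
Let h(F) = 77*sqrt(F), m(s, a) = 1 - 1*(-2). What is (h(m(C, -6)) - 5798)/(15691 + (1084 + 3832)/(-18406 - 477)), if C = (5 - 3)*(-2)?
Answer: -109483634/296288237 + 207713*sqrt(3)/42326891 ≈ -0.36102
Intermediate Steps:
C = -4 (C = 2*(-2) = -4)
m(s, a) = 3 (m(s, a) = 1 + 2 = 3)
(h(m(C, -6)) - 5798)/(15691 + (1084 + 3832)/(-18406 - 477)) = (77*sqrt(3) - 5798)/(15691 + (1084 + 3832)/(-18406 - 477)) = (-5798 + 77*sqrt(3))/(15691 + 4916/(-18883)) = (-5798 + 77*sqrt(3))/(15691 + 4916*(-1/18883)) = (-5798 + 77*sqrt(3))/(15691 - 4916/18883) = (-5798 + 77*sqrt(3))/(296288237/18883) = (-5798 + 77*sqrt(3))*(18883/296288237) = -109483634/296288237 + 207713*sqrt(3)/42326891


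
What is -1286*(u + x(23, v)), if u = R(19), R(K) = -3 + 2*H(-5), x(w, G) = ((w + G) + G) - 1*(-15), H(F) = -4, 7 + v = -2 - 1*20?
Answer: 39866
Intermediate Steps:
v = -29 (v = -7 + (-2 - 1*20) = -7 + (-2 - 20) = -7 - 22 = -29)
x(w, G) = 15 + w + 2*G (x(w, G) = ((G + w) + G) + 15 = (w + 2*G) + 15 = 15 + w + 2*G)
R(K) = -11 (R(K) = -3 + 2*(-4) = -3 - 8 = -11)
u = -11
-1286*(u + x(23, v)) = -1286*(-11 + (15 + 23 + 2*(-29))) = -1286*(-11 + (15 + 23 - 58)) = -1286*(-11 - 20) = -1286*(-31) = 39866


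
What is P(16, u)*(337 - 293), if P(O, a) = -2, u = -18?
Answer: -88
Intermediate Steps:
P(16, u)*(337 - 293) = -2*(337 - 293) = -2*44 = -88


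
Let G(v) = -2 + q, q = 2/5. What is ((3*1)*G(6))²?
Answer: 576/25 ≈ 23.040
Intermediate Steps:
q = ⅖ (q = 2*(⅕) = ⅖ ≈ 0.40000)
G(v) = -8/5 (G(v) = -2 + ⅖ = -8/5)
((3*1)*G(6))² = ((3*1)*(-8/5))² = (3*(-8/5))² = (-24/5)² = 576/25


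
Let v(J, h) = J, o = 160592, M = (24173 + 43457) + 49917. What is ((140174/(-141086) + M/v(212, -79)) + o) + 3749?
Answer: 46528603361/282172 ≈ 1.6489e+5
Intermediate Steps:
M = 117547 (M = 67630 + 49917 = 117547)
((140174/(-141086) + M/v(212, -79)) + o) + 3749 = ((140174/(-141086) + 117547/212) + 160592) + 3749 = ((140174*(-1/141086) + 117547*(1/212)) + 160592) + 3749 = ((-70087/70543 + 117547/212) + 160592) + 3749 = (156174709/282172 + 160592) + 3749 = 45470740533/282172 + 3749 = 46528603361/282172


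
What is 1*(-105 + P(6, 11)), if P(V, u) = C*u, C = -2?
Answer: -127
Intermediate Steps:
P(V, u) = -2*u
1*(-105 + P(6, 11)) = 1*(-105 - 2*11) = 1*(-105 - 22) = 1*(-127) = -127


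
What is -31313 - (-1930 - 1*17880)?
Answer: -11503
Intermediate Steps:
-31313 - (-1930 - 1*17880) = -31313 - (-1930 - 17880) = -31313 - 1*(-19810) = -31313 + 19810 = -11503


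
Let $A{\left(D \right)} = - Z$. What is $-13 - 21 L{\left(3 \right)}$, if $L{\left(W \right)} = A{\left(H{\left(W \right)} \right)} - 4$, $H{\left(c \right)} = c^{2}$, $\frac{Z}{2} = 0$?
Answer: $71$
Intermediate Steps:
$Z = 0$ ($Z = 2 \cdot 0 = 0$)
$A{\left(D \right)} = 0$ ($A{\left(D \right)} = \left(-1\right) 0 = 0$)
$L{\left(W \right)} = -4$ ($L{\left(W \right)} = 0 - 4 = -4$)
$-13 - 21 L{\left(3 \right)} = -13 - -84 = -13 + 84 = 71$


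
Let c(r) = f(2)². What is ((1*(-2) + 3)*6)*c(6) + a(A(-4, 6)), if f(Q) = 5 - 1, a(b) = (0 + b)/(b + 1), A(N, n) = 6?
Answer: 678/7 ≈ 96.857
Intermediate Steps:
a(b) = b/(1 + b)
f(Q) = 4
c(r) = 16 (c(r) = 4² = 16)
((1*(-2) + 3)*6)*c(6) + a(A(-4, 6)) = ((1*(-2) + 3)*6)*16 + 6/(1 + 6) = ((-2 + 3)*6)*16 + 6/7 = (1*6)*16 + 6*(⅐) = 6*16 + 6/7 = 96 + 6/7 = 678/7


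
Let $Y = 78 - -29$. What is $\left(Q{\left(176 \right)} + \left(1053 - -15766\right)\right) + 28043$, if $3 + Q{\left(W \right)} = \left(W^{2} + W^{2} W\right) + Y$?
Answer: $5527718$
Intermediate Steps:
$Y = 107$ ($Y = 78 + 29 = 107$)
$Q{\left(W \right)} = 104 + W^{2} + W^{3}$ ($Q{\left(W \right)} = -3 + \left(\left(W^{2} + W^{2} W\right) + 107\right) = -3 + \left(\left(W^{2} + W^{3}\right) + 107\right) = -3 + \left(107 + W^{2} + W^{3}\right) = 104 + W^{2} + W^{3}$)
$\left(Q{\left(176 \right)} + \left(1053 - -15766\right)\right) + 28043 = \left(\left(104 + 176^{2} + 176^{3}\right) + \left(1053 - -15766\right)\right) + 28043 = \left(\left(104 + 30976 + 5451776\right) + \left(1053 + 15766\right)\right) + 28043 = \left(5482856 + 16819\right) + 28043 = 5499675 + 28043 = 5527718$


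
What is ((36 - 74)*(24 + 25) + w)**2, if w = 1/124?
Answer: 53308806769/15376 ≈ 3.4670e+6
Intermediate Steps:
w = 1/124 ≈ 0.0080645
((36 - 74)*(24 + 25) + w)**2 = ((36 - 74)*(24 + 25) + 1/124)**2 = (-38*49 + 1/124)**2 = (-1862 + 1/124)**2 = (-230887/124)**2 = 53308806769/15376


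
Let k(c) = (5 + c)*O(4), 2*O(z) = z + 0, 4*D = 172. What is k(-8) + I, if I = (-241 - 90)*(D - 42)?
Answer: -337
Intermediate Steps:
D = 43 (D = (1/4)*172 = 43)
I = -331 (I = (-241 - 90)*(43 - 42) = -331*1 = -331)
O(z) = z/2 (O(z) = (z + 0)/2 = z/2)
k(c) = 10 + 2*c (k(c) = (5 + c)*((1/2)*4) = (5 + c)*2 = 10 + 2*c)
k(-8) + I = (10 + 2*(-8)) - 331 = (10 - 16) - 331 = -6 - 331 = -337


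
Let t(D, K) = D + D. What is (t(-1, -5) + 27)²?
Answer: 625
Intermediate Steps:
t(D, K) = 2*D
(t(-1, -5) + 27)² = (2*(-1) + 27)² = (-2 + 27)² = 25² = 625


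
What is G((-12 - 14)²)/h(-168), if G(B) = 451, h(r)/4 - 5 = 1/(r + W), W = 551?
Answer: 172733/7664 ≈ 22.538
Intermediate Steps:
h(r) = 20 + 4/(551 + r) (h(r) = 20 + 4/(r + 551) = 20 + 4/(551 + r))
G((-12 - 14)²)/h(-168) = 451/((4*(2756 + 5*(-168))/(551 - 168))) = 451/((4*(2756 - 840)/383)) = 451/((4*(1/383)*1916)) = 451/(7664/383) = 451*(383/7664) = 172733/7664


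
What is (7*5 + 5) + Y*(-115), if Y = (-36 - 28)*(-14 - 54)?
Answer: -500440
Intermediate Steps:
Y = 4352 (Y = -64*(-68) = 4352)
(7*5 + 5) + Y*(-115) = (7*5 + 5) + 4352*(-115) = (35 + 5) - 500480 = 40 - 500480 = -500440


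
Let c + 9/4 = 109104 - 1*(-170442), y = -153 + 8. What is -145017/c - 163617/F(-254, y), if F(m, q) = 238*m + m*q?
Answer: 18805563631/2934836650 ≈ 6.4077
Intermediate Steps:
y = -145
c = 1118175/4 (c = -9/4 + (109104 - 1*(-170442)) = -9/4 + (109104 + 170442) = -9/4 + 279546 = 1118175/4 ≈ 2.7954e+5)
-145017/c - 163617/F(-254, y) = -145017/1118175/4 - 163617*(-1/(254*(238 - 145))) = -145017*4/1118175 - 163617/((-254*93)) = -193356/372725 - 163617/(-23622) = -193356/372725 - 163617*(-1/23622) = -193356/372725 + 54539/7874 = 18805563631/2934836650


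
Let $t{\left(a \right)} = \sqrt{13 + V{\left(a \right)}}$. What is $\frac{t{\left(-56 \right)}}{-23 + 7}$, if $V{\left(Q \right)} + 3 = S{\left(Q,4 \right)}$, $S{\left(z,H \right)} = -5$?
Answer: $- \frac{\sqrt{5}}{16} \approx -0.13975$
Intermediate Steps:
$V{\left(Q \right)} = -8$ ($V{\left(Q \right)} = -3 - 5 = -8$)
$t{\left(a \right)} = \sqrt{5}$ ($t{\left(a \right)} = \sqrt{13 - 8} = \sqrt{5}$)
$\frac{t{\left(-56 \right)}}{-23 + 7} = \frac{\sqrt{5}}{-23 + 7} = \frac{\sqrt{5}}{-16} = \sqrt{5} \left(- \frac{1}{16}\right) = - \frac{\sqrt{5}}{16}$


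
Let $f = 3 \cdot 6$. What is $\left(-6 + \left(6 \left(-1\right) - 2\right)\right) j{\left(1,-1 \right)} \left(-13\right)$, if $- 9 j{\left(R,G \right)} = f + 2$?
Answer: $- \frac{3640}{9} \approx -404.44$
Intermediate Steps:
$f = 18$
$j{\left(R,G \right)} = - \frac{20}{9}$ ($j{\left(R,G \right)} = - \frac{18 + 2}{9} = \left(- \frac{1}{9}\right) 20 = - \frac{20}{9}$)
$\left(-6 + \left(6 \left(-1\right) - 2\right)\right) j{\left(1,-1 \right)} \left(-13\right) = \left(-6 + \left(6 \left(-1\right) - 2\right)\right) \left(- \frac{20}{9}\right) \left(-13\right) = \left(-6 - 8\right) \left(- \frac{20}{9}\right) \left(-13\right) = \left(-14\right) \left(- \frac{20}{9}\right) \left(-13\right) = \frac{280}{9} \left(-13\right) = - \frac{3640}{9}$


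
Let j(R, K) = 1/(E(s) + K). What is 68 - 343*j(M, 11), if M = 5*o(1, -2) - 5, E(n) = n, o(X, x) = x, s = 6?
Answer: 813/17 ≈ 47.824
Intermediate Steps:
M = -15 (M = 5*(-2) - 5 = -10 - 5 = -15)
j(R, K) = 1/(6 + K)
68 - 343*j(M, 11) = 68 - 343/(6 + 11) = 68 - 343/17 = 813/17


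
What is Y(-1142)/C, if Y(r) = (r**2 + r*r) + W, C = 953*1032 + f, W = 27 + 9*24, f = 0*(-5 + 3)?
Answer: 2608571/983496 ≈ 2.6523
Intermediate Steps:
f = 0 (f = 0*(-2) = 0)
W = 243 (W = 27 + 216 = 243)
C = 983496 (C = 953*1032 + 0 = 983496 + 0 = 983496)
Y(r) = 243 + 2*r**2 (Y(r) = (r**2 + r*r) + 243 = (r**2 + r**2) + 243 = 2*r**2 + 243 = 243 + 2*r**2)
Y(-1142)/C = (243 + 2*(-1142)**2)/983496 = (243 + 2*1304164)*(1/983496) = (243 + 2608328)*(1/983496) = 2608571*(1/983496) = 2608571/983496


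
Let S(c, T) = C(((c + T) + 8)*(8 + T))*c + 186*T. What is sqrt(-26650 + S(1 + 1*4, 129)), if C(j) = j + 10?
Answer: 2*sqrt(23666) ≈ 307.68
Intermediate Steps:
C(j) = 10 + j
S(c, T) = 186*T + c*(10 + (8 + T)*(8 + T + c)) (S(c, T) = (10 + ((c + T) + 8)*(8 + T))*c + 186*T = (10 + ((T + c) + 8)*(8 + T))*c + 186*T = (10 + (8 + T + c)*(8 + T))*c + 186*T = (10 + (8 + T)*(8 + T + c))*c + 186*T = c*(10 + (8 + T)*(8 + T + c)) + 186*T = 186*T + c*(10 + (8 + T)*(8 + T + c)))
sqrt(-26650 + S(1 + 1*4, 129)) = sqrt(-26650 + (186*129 + (1 + 1*4)*(74 + 129**2 + 8*(1 + 1*4) + 16*129 + 129*(1 + 1*4)))) = sqrt(-26650 + (23994 + (1 + 4)*(74 + 16641 + 8*(1 + 4) + 2064 + 129*(1 + 4)))) = sqrt(-26650 + (23994 + 5*(74 + 16641 + 8*5 + 2064 + 129*5))) = sqrt(-26650 + (23994 + 5*(74 + 16641 + 40 + 2064 + 645))) = sqrt(-26650 + (23994 + 5*19464)) = sqrt(-26650 + (23994 + 97320)) = sqrt(-26650 + 121314) = sqrt(94664) = 2*sqrt(23666)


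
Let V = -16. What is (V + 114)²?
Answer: 9604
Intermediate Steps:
(V + 114)² = (-16 + 114)² = 98² = 9604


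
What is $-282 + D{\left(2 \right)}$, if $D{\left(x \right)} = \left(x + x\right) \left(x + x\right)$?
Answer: $-266$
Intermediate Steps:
$D{\left(x \right)} = 4 x^{2}$ ($D{\left(x \right)} = 2 x 2 x = 4 x^{2}$)
$-282 + D{\left(2 \right)} = -282 + 4 \cdot 2^{2} = -282 + 4 \cdot 4 = -282 + 16 = -266$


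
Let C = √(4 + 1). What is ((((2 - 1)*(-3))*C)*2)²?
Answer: 180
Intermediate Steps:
C = √5 ≈ 2.2361
((((2 - 1)*(-3))*C)*2)² = ((((2 - 1)*(-3))*√5)*2)² = (((1*(-3))*√5)*2)² = (-3*√5*2)² = (-6*√5)² = 180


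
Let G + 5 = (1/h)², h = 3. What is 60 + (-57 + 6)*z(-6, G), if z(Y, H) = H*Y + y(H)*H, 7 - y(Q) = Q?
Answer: 41264/27 ≈ 1528.3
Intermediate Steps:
y(Q) = 7 - Q
G = -44/9 (G = -5 + (1/3)² = -5 + (⅓)² = -5 + ⅑ = -44/9 ≈ -4.8889)
z(Y, H) = H*Y + H*(7 - H) (z(Y, H) = H*Y + (7 - H)*H = H*Y + H*(7 - H))
60 + (-57 + 6)*z(-6, G) = 60 + (-57 + 6)*(-44*(7 - 6 - 1*(-44/9))/9) = 60 - (-748)*(7 - 6 + 44/9)/3 = 60 - (-748)*53/(3*9) = 60 - 51*(-2332/81) = 60 + 39644/27 = 41264/27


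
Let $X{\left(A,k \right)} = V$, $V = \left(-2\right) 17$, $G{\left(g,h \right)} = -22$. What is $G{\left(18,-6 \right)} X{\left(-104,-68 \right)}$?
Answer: $748$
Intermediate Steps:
$V = -34$
$X{\left(A,k \right)} = -34$
$G{\left(18,-6 \right)} X{\left(-104,-68 \right)} = \left(-22\right) \left(-34\right) = 748$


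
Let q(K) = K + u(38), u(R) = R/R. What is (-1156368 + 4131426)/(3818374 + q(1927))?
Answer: 165281/212239 ≈ 0.77875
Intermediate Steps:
u(R) = 1
q(K) = 1 + K (q(K) = K + 1 = 1 + K)
(-1156368 + 4131426)/(3818374 + q(1927)) = (-1156368 + 4131426)/(3818374 + (1 + 1927)) = 2975058/(3818374 + 1928) = 2975058/3820302 = 2975058*(1/3820302) = 165281/212239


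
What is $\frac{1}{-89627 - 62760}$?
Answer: $- \frac{1}{152387} \approx -6.5622 \cdot 10^{-6}$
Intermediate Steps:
$\frac{1}{-89627 - 62760} = \frac{1}{-152387} = - \frac{1}{152387}$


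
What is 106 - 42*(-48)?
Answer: 2122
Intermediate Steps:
106 - 42*(-48) = 106 + 2016 = 2122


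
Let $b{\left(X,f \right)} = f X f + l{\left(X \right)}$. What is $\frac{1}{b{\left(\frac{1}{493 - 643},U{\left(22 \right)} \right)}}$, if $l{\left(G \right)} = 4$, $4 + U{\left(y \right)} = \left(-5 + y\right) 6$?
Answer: $- \frac{75}{4502} \approx -0.016659$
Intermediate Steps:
$U{\left(y \right)} = -34 + 6 y$ ($U{\left(y \right)} = -4 + \left(-5 + y\right) 6 = -4 + \left(-30 + 6 y\right) = -34 + 6 y$)
$b{\left(X,f \right)} = 4 + X f^{2}$ ($b{\left(X,f \right)} = f X f + 4 = X f f + 4 = X f^{2} + 4 = 4 + X f^{2}$)
$\frac{1}{b{\left(\frac{1}{493 - 643},U{\left(22 \right)} \right)}} = \frac{1}{4 + \frac{\left(-34 + 6 \cdot 22\right)^{2}}{493 - 643}} = \frac{1}{4 + \frac{\left(-34 + 132\right)^{2}}{-150}} = \frac{1}{4 - \frac{98^{2}}{150}} = \frac{1}{4 - \frac{4802}{75}} = \frac{1}{- \frac{4502}{75}} = - \frac{75}{4502}$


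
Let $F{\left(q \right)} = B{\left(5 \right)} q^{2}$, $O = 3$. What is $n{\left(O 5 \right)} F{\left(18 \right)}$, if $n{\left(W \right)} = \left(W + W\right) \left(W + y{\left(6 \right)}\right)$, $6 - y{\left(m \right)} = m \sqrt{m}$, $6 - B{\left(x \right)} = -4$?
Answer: $2041200 - 583200 \sqrt{6} \approx 6.1266 \cdot 10^{5}$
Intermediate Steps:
$B{\left(x \right)} = 10$ ($B{\left(x \right)} = 6 - -4 = 6 + 4 = 10$)
$y{\left(m \right)} = 6 - m^{\frac{3}{2}}$ ($y{\left(m \right)} = 6 - m \sqrt{m} = 6 - m^{\frac{3}{2}}$)
$F{\left(q \right)} = 10 q^{2}$
$n{\left(W \right)} = 2 W \left(6 + W - 6 \sqrt{6}\right)$ ($n{\left(W \right)} = \left(W + W\right) \left(W + \left(6 - 6^{\frac{3}{2}}\right)\right) = 2 W \left(W + \left(6 - 6 \sqrt{6}\right)\right) = 2 W \left(6 + W - 6 \sqrt{6}\right)$)
$n{\left(O 5 \right)} F{\left(18 \right)} = 2 \cdot 3 \cdot 5 \left(6 + 3 \cdot 5 - 6 \sqrt{6}\right) 10 \cdot 18^{2} = 2 \cdot 15 \left(6 + 15 - 6 \sqrt{6}\right) 10 \cdot 324 = 2 \cdot 15 \left(21 - 6 \sqrt{6}\right) 3240 = \left(630 - 180 \sqrt{6}\right) 3240 = 2041200 - 583200 \sqrt{6}$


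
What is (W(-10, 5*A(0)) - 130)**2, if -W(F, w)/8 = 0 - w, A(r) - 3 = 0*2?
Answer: 100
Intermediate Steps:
A(r) = 3 (A(r) = 3 + 0*2 = 3 + 0 = 3)
W(F, w) = 8*w (W(F, w) = -8*(0 - w) = -(-8)*w = 8*w)
(W(-10, 5*A(0)) - 130)**2 = (8*(5*3) - 130)**2 = (8*15 - 130)**2 = (120 - 130)**2 = (-10)**2 = 100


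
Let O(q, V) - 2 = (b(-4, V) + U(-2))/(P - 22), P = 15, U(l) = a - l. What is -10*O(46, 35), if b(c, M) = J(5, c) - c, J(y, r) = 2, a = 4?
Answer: -20/7 ≈ -2.8571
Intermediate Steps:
U(l) = 4 - l
b(c, M) = 2 - c
O(q, V) = 2/7 (O(q, V) = 2 + ((2 - 1*(-4)) + (4 - 1*(-2)))/(15 - 22) = 2 + ((2 + 4) + (4 + 2))/(-7) = 2 + (6 + 6)*(-1/7) = 2 + 12*(-1/7) = 2 - 12/7 = 2/7)
-10*O(46, 35) = -10*2/7 = -20/7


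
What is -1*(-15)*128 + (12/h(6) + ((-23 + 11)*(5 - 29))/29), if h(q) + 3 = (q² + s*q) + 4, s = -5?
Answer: 392124/203 ≈ 1931.6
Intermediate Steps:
h(q) = 1 + q² - 5*q (h(q) = -3 + ((q² - 5*q) + 4) = -3 + (4 + q² - 5*q) = 1 + q² - 5*q)
-1*(-15)*128 + (12/h(6) + ((-23 + 11)*(5 - 29))/29) = -1*(-15)*128 + (12/(1 + 6² - 5*6) + ((-23 + 11)*(5 - 29))/29) = 15*128 + (12/(1 + 36 - 30) - 12*(-24)*(1/29)) = 1920 + (12/7 + 288*(1/29)) = 1920 + (12*(⅐) + 288/29) = 1920 + (12/7 + 288/29) = 1920 + 2364/203 = 392124/203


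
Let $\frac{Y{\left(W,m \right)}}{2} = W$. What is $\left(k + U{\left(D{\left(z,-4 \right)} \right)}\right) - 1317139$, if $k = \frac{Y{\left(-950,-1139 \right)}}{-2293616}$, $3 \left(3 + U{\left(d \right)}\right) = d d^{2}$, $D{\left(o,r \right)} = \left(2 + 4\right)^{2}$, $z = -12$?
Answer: $- \frac{746336911885}{573404} \approx -1.3016 \cdot 10^{6}$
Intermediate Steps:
$Y{\left(W,m \right)} = 2 W$
$D{\left(o,r \right)} = 36$ ($D{\left(o,r \right)} = 6^{2} = 36$)
$U{\left(d \right)} = -3 + \frac{d^{3}}{3}$ ($U{\left(d \right)} = -3 + \frac{d d^{2}}{3} = -3 + \frac{d^{3}}{3}$)
$k = \frac{475}{573404}$ ($k = \frac{2 \left(-950\right)}{-2293616} = \left(-1900\right) \left(- \frac{1}{2293616}\right) = \frac{475}{573404} \approx 0.00082839$)
$\left(k + U{\left(D{\left(z,-4 \right)} \right)}\right) - 1317139 = \left(\frac{475}{573404} - \left(3 - \frac{36^{3}}{3}\right)\right) - 1317139 = \left(\frac{475}{573404} + \left(-3 + \frac{1}{3} \cdot 46656\right)\right) - 1317139 = \left(\frac{475}{573404} + \left(-3 + 15552\right)\right) - 1317139 = \left(\frac{475}{573404} + 15549\right) - 1317139 = \frac{8915859271}{573404} - 1317139 = - \frac{746336911885}{573404}$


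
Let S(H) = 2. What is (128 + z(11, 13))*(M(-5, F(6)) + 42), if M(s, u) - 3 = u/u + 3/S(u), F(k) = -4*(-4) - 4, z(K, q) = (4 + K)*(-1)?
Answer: 10735/2 ≈ 5367.5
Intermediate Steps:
z(K, q) = -4 - K
F(k) = 12 (F(k) = 16 - 4 = 12)
M(s, u) = 11/2 (M(s, u) = 3 + (u/u + 3/2) = 3 + (1 + 3*(½)) = 3 + (1 + 3/2) = 3 + 5/2 = 11/2)
(128 + z(11, 13))*(M(-5, F(6)) + 42) = (128 + (-4 - 1*11))*(11/2 + 42) = (128 + (-4 - 11))*(95/2) = (128 - 15)*(95/2) = 113*(95/2) = 10735/2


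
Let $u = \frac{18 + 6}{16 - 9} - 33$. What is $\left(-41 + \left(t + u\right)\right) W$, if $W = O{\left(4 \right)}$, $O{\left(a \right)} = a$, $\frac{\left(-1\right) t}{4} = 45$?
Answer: $- \frac{7016}{7} \approx -1002.3$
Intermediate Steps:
$t = -180$ ($t = \left(-4\right) 45 = -180$)
$u = - \frac{207}{7}$ ($u = \frac{24}{7} - 33 = - \frac{207}{7} \approx -29.571$)
$W = 4$
$\left(-41 + \left(t + u\right)\right) W = \left(-41 - \frac{1467}{7}\right) 4 = \left(- \frac{1754}{7}\right) 4 = - \frac{7016}{7}$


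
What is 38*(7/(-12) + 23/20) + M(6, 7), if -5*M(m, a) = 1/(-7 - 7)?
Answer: 905/42 ≈ 21.548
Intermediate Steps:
M(m, a) = 1/70 (M(m, a) = -1/(5*(-7 - 7)) = -⅕/(-14) = -⅕*(-1/14) = 1/70)
38*(7/(-12) + 23/20) + M(6, 7) = 38*(7/(-12) + 23/20) + 1/70 = 38*(7*(-1/12) + 23*(1/20)) + 1/70 = 38*(-7/12 + 23/20) + 1/70 = 38*(17/30) + 1/70 = 323/15 + 1/70 = 905/42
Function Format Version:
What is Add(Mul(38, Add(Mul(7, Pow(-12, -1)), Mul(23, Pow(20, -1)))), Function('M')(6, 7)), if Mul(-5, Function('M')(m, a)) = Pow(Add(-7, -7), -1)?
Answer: Rational(905, 42) ≈ 21.548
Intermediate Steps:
Function('M')(m, a) = Rational(1, 70) (Function('M')(m, a) = Mul(Rational(-1, 5), Pow(Add(-7, -7), -1)) = Mul(Rational(-1, 5), Pow(-14, -1)) = Mul(Rational(-1, 5), Rational(-1, 14)) = Rational(1, 70))
Add(Mul(38, Add(Mul(7, Pow(-12, -1)), Mul(23, Pow(20, -1)))), Function('M')(6, 7)) = Add(Mul(38, Add(Mul(7, Pow(-12, -1)), Mul(23, Pow(20, -1)))), Rational(1, 70)) = Add(Mul(38, Add(Mul(7, Rational(-1, 12)), Mul(23, Rational(1, 20)))), Rational(1, 70)) = Add(Mul(38, Add(Rational(-7, 12), Rational(23, 20))), Rational(1, 70)) = Add(Mul(38, Rational(17, 30)), Rational(1, 70)) = Add(Rational(323, 15), Rational(1, 70)) = Rational(905, 42)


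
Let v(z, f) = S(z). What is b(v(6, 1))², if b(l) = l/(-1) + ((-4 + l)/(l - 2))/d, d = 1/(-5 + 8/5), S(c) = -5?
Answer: 484/1225 ≈ 0.39510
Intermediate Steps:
d = -5/17 (d = 1/(-5 + 8*(⅕)) = 1/(-5 + 8/5) = 1/(-17/5) = -5/17 ≈ -0.29412)
v(z, f) = -5
b(l) = -l - 17*(-4 + l)/(5*(-2 + l)) (b(l) = l/(-1) + ((-4 + l)/(l - 2))/(-5/17) = l*(-1) + ((-4 + l)/(-2 + l))*(-17/5) = -l + ((-4 + l)/(-2 + l))*(-17/5) = -l - 17*(-4 + l)/(5*(-2 + l)))
b(v(6, 1))² = ((68 - 7*(-5) - 5*(-5)²)/(5*(-2 - 5)))² = ((⅕)*(68 + 35 - 5*25)/(-7))² = ((⅕)*(-⅐)*(68 + 35 - 125))² = ((⅕)*(-⅐)*(-22))² = (22/35)² = 484/1225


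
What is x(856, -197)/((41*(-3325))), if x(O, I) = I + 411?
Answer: -214/136325 ≈ -0.0015698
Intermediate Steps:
x(O, I) = 411 + I
x(856, -197)/((41*(-3325))) = (411 - 197)/((41*(-3325))) = 214/(-136325) = 214*(-1/136325) = -214/136325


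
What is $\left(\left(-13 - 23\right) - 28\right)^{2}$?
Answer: $4096$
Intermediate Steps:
$\left(\left(-13 - 23\right) - 28\right)^{2} = \left(-36 - 28\right)^{2} = \left(-64\right)^{2} = 4096$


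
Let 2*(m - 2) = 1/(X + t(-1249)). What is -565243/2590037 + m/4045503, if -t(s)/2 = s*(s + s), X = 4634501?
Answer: -7342565908814727967/33644928746559642666 ≈ -0.21824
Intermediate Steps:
t(s) = -4*s² (t(s) = -2*s*(s + s) = -2*s*2*s = -4*s²)
m = 6422011/3211006 (m = 2 + 1/(2*(4634501 - 4*(-1249)²)) = 2 + 1/(2*(4634501 - 4*1560001)) = 2 + 1/(2*(4634501 - 6240004)) = 2 + (½)/(-1605503) = 2 + (½)*(-1/1605503) = 2 - 1/3211006 = 6422011/3211006 ≈ 2.0000)
-565243/2590037 + m/4045503 = -565243/2590037 + (6422011/3211006)/4045503 = -565243*1/2590037 + (6422011/3211006)*(1/4045503) = -565243/2590037 + 6422011/12990134406018 = -7342565908814727967/33644928746559642666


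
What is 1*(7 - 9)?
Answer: -2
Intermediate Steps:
1*(7 - 9) = 1*(-2) = -2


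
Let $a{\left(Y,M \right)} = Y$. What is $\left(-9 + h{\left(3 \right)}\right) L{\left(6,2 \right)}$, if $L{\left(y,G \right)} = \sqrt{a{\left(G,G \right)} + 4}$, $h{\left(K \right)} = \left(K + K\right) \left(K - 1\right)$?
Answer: $3 \sqrt{6} \approx 7.3485$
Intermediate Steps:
$h{\left(K \right)} = 2 K \left(-1 + K\right)$
$L{\left(y,G \right)} = \sqrt{4 + G}$ ($L{\left(y,G \right)} = \sqrt{G + 4} = \sqrt{4 + G}$)
$\left(-9 + h{\left(3 \right)}\right) L{\left(6,2 \right)} = \left(-9 + 2 \cdot 3 \left(-1 + 3\right)\right) \sqrt{4 + 2} = \left(-9 + 2 \cdot 3 \cdot 2\right) \sqrt{6} = \left(-9 + 12\right) \sqrt{6} = 3 \sqrt{6}$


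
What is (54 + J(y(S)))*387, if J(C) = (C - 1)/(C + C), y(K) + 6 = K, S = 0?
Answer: 84495/4 ≈ 21124.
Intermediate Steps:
y(K) = -6 + K
J(C) = (-1 + C)/(2*C) (J(C) = (-1 + C)/((2*C)) = (-1 + C)*(1/(2*C)) = (-1 + C)/(2*C))
(54 + J(y(S)))*387 = (54 + (-1 + (-6 + 0))/(2*(-6 + 0)))*387 = (54 + (½)*(-1 - 6)/(-6))*387 = (54 + (½)*(-⅙)*(-7))*387 = (54 + 7/12)*387 = (655/12)*387 = 84495/4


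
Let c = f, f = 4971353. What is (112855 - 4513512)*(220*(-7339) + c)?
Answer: -14772006599861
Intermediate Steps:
c = 4971353
(112855 - 4513512)*(220*(-7339) + c) = (112855 - 4513512)*(220*(-7339) + 4971353) = -4400657*(-1614580 + 4971353) = -4400657*3356773 = -14772006599861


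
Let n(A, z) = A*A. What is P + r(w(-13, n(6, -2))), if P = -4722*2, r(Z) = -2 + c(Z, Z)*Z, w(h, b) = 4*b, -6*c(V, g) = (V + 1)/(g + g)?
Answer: -113497/12 ≈ -9458.1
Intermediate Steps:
c(V, g) = -(1 + V)/(12*g) (c(V, g) = -(V + 1)/(6*(g + g)) = -(1 + V)/(6*(2*g)) = -(1 + V)*1/(2*g)/6 = -(1 + V)/(12*g))
n(A, z) = A²
r(Z) = -25/12 - Z/12 (r(Z) = -2 + ((-1 - Z)/(12*Z))*Z = -2 + (-1/12 - Z/12) = -25/12 - Z/12)
P = -9444
P + r(w(-13, n(6, -2))) = -9444 + (-25/12 - 6²/3) = -9444 + (-25/12 - 36/3) = -9444 + (-25/12 - 1/12*144) = -9444 + (-25/12 - 12) = -9444 - 169/12 = -113497/12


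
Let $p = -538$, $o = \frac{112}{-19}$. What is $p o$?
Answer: $\frac{60256}{19} \approx 3171.4$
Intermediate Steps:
$o = - \frac{112}{19}$ ($o = 112 \left(- \frac{1}{19}\right) = - \frac{112}{19} \approx -5.8947$)
$p o = \left(-538\right) \left(- \frac{112}{19}\right) = \frac{60256}{19}$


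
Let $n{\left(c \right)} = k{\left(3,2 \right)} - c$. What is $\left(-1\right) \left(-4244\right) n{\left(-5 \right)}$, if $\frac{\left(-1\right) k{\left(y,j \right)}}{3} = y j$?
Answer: $-55172$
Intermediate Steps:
$k{\left(y,j \right)} = - 3 j y$ ($k{\left(y,j \right)} = - 3 y j = - 3 j y$)
$n{\left(c \right)} = -18 - c$ ($n{\left(c \right)} = \left(-3\right) 2 \cdot 3 - c = -18 - c$)
$\left(-1\right) \left(-4244\right) n{\left(-5 \right)} = \left(-1\right) \left(-4244\right) \left(-18 - -5\right) = 4244 \left(-18 + 5\right) = 4244 \left(-13\right) = -55172$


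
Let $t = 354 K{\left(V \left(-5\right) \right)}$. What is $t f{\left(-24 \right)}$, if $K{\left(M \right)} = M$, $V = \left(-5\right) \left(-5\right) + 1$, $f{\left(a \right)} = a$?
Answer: $1104480$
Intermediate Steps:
$V = 26$ ($V = 25 + 1 = 26$)
$t = -46020$ ($t = 354 \cdot 26 \left(-5\right) = 354 \left(-130\right) = -46020$)
$t f{\left(-24 \right)} = \left(-46020\right) \left(-24\right) = 1104480$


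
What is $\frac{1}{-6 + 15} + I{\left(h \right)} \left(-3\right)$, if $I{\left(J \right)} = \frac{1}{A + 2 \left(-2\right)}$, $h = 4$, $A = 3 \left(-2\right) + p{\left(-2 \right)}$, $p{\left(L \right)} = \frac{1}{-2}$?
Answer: $\frac{25}{63} \approx 0.39683$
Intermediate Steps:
$p{\left(L \right)} = - \frac{1}{2}$
$A = - \frac{13}{2}$ ($A = 3 \left(-2\right) - \frac{1}{2} = -6 - \frac{1}{2} = - \frac{13}{2} \approx -6.5$)
$I{\left(J \right)} = - \frac{2}{21}$ ($I{\left(J \right)} = \frac{1}{- \frac{13}{2} + 2 \left(-2\right)} = \frac{1}{- \frac{13}{2} - 4} = \frac{1}{- \frac{21}{2}} = - \frac{2}{21}$)
$\frac{1}{-6 + 15} + I{\left(h \right)} \left(-3\right) = \frac{1}{-6 + 15} - - \frac{2}{7} = \frac{1}{9} + \frac{2}{7} = \frac{25}{63}$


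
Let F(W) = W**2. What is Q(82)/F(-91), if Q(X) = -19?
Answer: -19/8281 ≈ -0.0022944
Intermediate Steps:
Q(82)/F(-91) = -19/((-91)**2) = -19/8281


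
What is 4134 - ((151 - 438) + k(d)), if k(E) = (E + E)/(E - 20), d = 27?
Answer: 30893/7 ≈ 4413.3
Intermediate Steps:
k(E) = 2*E/(-20 + E) (k(E) = (2*E)/(-20 + E) = 2*E/(-20 + E))
4134 - ((151 - 438) + k(d)) = 4134 - ((151 - 438) + 2*27/(-20 + 27)) = 4134 - (-287 + 2*27/7) = 4134 - (-287 + 2*27*(1/7)) = 4134 - (-287 + 54/7) = 4134 - 1*(-1955/7) = 4134 + 1955/7 = 30893/7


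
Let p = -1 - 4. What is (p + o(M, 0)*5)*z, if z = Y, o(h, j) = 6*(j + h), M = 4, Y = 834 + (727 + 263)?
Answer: 209760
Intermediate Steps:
Y = 1824 (Y = 834 + 990 = 1824)
o(h, j) = 6*h + 6*j (o(h, j) = 6*(h + j) = 6*h + 6*j)
z = 1824
p = -5
(p + o(M, 0)*5)*z = (-5 + (6*4 + 6*0)*5)*1824 = (-5 + (24 + 0)*5)*1824 = (-5 + 24*5)*1824 = (-5 + 120)*1824 = 115*1824 = 209760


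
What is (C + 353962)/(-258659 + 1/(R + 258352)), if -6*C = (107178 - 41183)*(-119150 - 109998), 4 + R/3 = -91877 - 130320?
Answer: -1543673173077508/158396693115 ≈ -9745.6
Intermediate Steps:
R = -666603 (R = -12 + 3*(-91877 - 130320) = -12 + 3*(-222197) = -12 - 666591 = -666603)
C = 7561311130/3 (C = -(107178 - 41183)*(-119150 - 109998)/6 = -65995*(-229148)/6 = -1/6*(-15122622260) = 7561311130/3 ≈ 2.5204e+9)
(C + 353962)/(-258659 + 1/(R + 258352)) = (7561311130/3 + 353962)/(-258659 + 1/(-666603 + 258352)) = 7562373016/(3*(-258659 + 1/(-408251))) = 7562373016/(3*(-258659 - 1/408251)) = 7562373016/(3*(-105597795410/408251)) = (7562373016/3)*(-408251/105597795410) = -1543673173077508/158396693115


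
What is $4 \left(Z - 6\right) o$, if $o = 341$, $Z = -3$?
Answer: $-12276$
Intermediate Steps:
$4 \left(Z - 6\right) o = 4 \left(-3 - 6\right) 341 = 4 \left(-9\right) 341 = \left(-36\right) 341 = -12276$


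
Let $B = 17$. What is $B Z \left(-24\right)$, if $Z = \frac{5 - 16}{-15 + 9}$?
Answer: $-748$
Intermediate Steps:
$Z = \frac{11}{6}$ ($Z = - \frac{11}{-6} = \left(-11\right) \left(- \frac{1}{6}\right) = \frac{11}{6} \approx 1.8333$)
$B Z \left(-24\right) = 17 \cdot \frac{11}{6} \left(-24\right) = \frac{187}{6} \left(-24\right) = -748$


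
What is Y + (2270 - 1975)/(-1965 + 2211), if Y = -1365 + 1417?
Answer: 13087/246 ≈ 53.199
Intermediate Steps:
Y = 52
Y + (2270 - 1975)/(-1965 + 2211) = 52 + (2270 - 1975)/(-1965 + 2211) = 52 + 295/246 = 13087/246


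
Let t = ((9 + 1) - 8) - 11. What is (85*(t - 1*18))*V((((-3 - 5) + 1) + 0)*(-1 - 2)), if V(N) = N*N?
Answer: -1012095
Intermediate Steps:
t = -9 (t = (10 - 8) - 11 = 2 - 11 = -9)
V(N) = N²
(85*(t - 1*18))*V((((-3 - 5) + 1) + 0)*(-1 - 2)) = (85*(-9 - 1*18))*((((-3 - 5) + 1) + 0)*(-1 - 2))² = (85*(-9 - 18))*(((-8 + 1) + 0)*(-3))² = (85*(-27))*((-7 + 0)*(-3))² = -2295*(-7*(-3))² = -2295*21² = -2295*441 = -1012095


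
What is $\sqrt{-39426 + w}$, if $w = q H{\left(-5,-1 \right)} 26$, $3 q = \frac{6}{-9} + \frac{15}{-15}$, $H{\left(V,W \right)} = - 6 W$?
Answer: $\frac{i \sqrt{355614}}{3} \approx 198.78 i$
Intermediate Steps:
$q = - \frac{5}{9}$ ($q = \frac{\frac{6}{-9} + \frac{15}{-15}}{3} = \frac{6 \left(- \frac{1}{9}\right) + 15 \left(- \frac{1}{15}\right)}{3} = \frac{- \frac{2}{3} - 1}{3} = \frac{1}{3} \left(- \frac{5}{3}\right) = - \frac{5}{9} \approx -0.55556$)
$w = - \frac{260}{3}$ ($w = - \frac{5 \left(\left(-6\right) \left(-1\right)\right)}{9} \cdot 26 = \left(- \frac{5}{9}\right) 6 \cdot 26 = \left(- \frac{10}{3}\right) 26 = - \frac{260}{3} \approx -86.667$)
$\sqrt{-39426 + w} = \sqrt{-39426 - \frac{260}{3}} = \sqrt{- \frac{118538}{3}} = \frac{i \sqrt{355614}}{3}$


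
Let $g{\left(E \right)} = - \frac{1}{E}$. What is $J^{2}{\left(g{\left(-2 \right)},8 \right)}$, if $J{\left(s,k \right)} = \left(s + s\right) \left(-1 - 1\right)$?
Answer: $4$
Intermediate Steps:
$J{\left(s,k \right)} = - 4 s$ ($J{\left(s,k \right)} = 2 s \left(-2\right) = - 4 s$)
$J^{2}{\left(g{\left(-2 \right)},8 \right)} = \left(- 4 \left(- \frac{1}{-2}\right)\right)^{2} = \left(- 4 \left(\left(-1\right) \left(- \frac{1}{2}\right)\right)\right)^{2} = \left(\left(-4\right) \frac{1}{2}\right)^{2} = \left(-2\right)^{2} = 4$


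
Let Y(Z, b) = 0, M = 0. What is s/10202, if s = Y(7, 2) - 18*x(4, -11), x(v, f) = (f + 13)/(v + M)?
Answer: -9/10202 ≈ -0.00088218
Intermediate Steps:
x(v, f) = (13 + f)/v (x(v, f) = (f + 13)/(v + 0) = (13 + f)/v)
s = -9 (s = 0 - 18*(13 - 11)/4 = 0 - 9*2/2 = 0 - 18*½ = 0 - 9 = -9)
s/10202 = -9/10202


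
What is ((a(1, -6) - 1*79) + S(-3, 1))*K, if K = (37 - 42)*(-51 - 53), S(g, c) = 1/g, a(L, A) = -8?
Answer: -136240/3 ≈ -45413.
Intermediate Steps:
K = 520 (K = -5*(-104) = 520)
((a(1, -6) - 1*79) + S(-3, 1))*K = ((-8 - 1*79) + 1/(-3))*520 = ((-8 - 79) - 1/3)*520 = (-87 - 1/3)*520 = -262/3*520 = -136240/3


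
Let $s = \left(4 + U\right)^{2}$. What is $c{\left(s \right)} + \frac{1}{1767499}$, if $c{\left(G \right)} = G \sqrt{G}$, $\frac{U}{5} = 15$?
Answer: $\frac{871445939462}{1767499} \approx 4.9304 \cdot 10^{5}$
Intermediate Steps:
$U = 75$ ($U = 5 \cdot 15 = 75$)
$s = 6241$ ($s = \left(4 + 75\right)^{2} = 79^{2} = 6241$)
$c{\left(G \right)} = G^{\frac{3}{2}}$
$c{\left(s \right)} + \frac{1}{1767499} = 6241^{\frac{3}{2}} + \frac{1}{1767499} = 493039 + \frac{1}{1767499} = \frac{871445939462}{1767499}$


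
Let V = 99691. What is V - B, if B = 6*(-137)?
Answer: 100513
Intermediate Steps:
B = -822
V - B = 99691 - 1*(-822) = 99691 + 822 = 100513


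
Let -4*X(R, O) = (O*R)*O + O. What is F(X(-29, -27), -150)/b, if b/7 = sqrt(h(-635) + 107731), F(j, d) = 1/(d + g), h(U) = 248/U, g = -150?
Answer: -sqrt(4826630555)/47886255900 ≈ -1.4508e-6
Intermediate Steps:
X(R, O) = -O/4 - R*O**2/4 (X(R, O) = -((O*R)*O + O)/4 = -(R*O**2 + O)/4 = -(O + R*O**2)/4 = -O/4 - R*O**2/4)
F(j, d) = 1/(-150 + d) (F(j, d) = 1/(d - 150) = 1/(-150 + d))
b = 21*sqrt(4826630555)/635 (b = 7*sqrt(248/(-635) + 107731) = 7*sqrt(248*(-1/635) + 107731) = 7*sqrt(-248/635 + 107731) = 7*sqrt(68408937/635) = 7*(3*sqrt(4826630555)/635) = 21*sqrt(4826630555)/635 ≈ 2297.6)
F(X(-29, -27), -150)/b = 1/((-150 - 150)*((21*sqrt(4826630555)/635))) = (sqrt(4826630555)/159620853)/(-300) = -sqrt(4826630555)/47886255900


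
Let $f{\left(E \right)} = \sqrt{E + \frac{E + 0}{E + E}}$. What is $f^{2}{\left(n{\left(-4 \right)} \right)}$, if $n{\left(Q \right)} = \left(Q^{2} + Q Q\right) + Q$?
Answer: $\frac{57}{2} \approx 28.5$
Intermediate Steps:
$n{\left(Q \right)} = Q + 2 Q^{2}$ ($n{\left(Q \right)} = \left(Q^{2} + Q^{2}\right) + Q = 2 Q^{2} + Q = Q + 2 Q^{2}$)
$f{\left(E \right)} = \sqrt{\frac{1}{2} + E}$ ($f{\left(E \right)} = \sqrt{E + \frac{E}{2 E}} = \sqrt{E + E \frac{1}{2 E}} = \sqrt{E + \frac{1}{2}} = \sqrt{\frac{1}{2} + E}$)
$f^{2}{\left(n{\left(-4 \right)} \right)} = \left(\frac{\sqrt{2 + 4 \left(- 4 \left(1 + 2 \left(-4\right)\right)\right)}}{2}\right)^{2} = \left(\frac{\sqrt{2 + 4 \left(- 4 \left(1 - 8\right)\right)}}{2}\right)^{2} = \left(\frac{\sqrt{2 + 4 \left(\left(-4\right) \left(-7\right)\right)}}{2}\right)^{2} = \left(\frac{\sqrt{2 + 4 \cdot 28}}{2}\right)^{2} = \left(\frac{\sqrt{2 + 112}}{2}\right)^{2} = \left(\frac{\sqrt{114}}{2}\right)^{2} = \frac{57}{2}$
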